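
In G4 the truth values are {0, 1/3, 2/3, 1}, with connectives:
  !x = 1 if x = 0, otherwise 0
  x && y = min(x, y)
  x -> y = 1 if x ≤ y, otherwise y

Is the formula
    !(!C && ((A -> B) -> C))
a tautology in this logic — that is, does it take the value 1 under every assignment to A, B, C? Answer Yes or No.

No

Counterexample: take A = 1/3, B = 0, C = 0.
!C = !0 = 1
A -> B = 1/3 -> 0 = 0
(A -> B) -> C = 0 -> 0 = 1
!C && ((A -> B) -> C) = 1 && 1 = 1
!(!C && ((A -> B) -> C)) = !1 = 0
This gives 0 ≠ 1.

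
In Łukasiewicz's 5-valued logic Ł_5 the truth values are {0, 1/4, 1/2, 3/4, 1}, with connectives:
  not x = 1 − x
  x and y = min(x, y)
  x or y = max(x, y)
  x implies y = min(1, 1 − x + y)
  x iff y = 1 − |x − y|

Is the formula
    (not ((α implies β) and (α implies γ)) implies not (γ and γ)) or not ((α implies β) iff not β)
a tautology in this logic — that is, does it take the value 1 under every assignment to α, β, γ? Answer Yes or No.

No

Counterexample: take α = 1/4, β = 0, γ = 1.
α implies β = 1/4 implies 0 = 3/4
α implies γ = 1/4 implies 1 = 1
(α implies β) and (α implies γ) = 3/4 and 1 = 3/4
not ((α implies β) and (α implies γ)) = not 3/4 = 1/4
γ and γ = 1 and 1 = 1
not (γ and γ) = not 1 = 0
not ((α implies β) and (α implies γ)) implies not (γ and γ) = 1/4 implies 0 = 3/4
α implies β = 1/4 implies 0 = 3/4
not β = not 0 = 1
(α implies β) iff not β = 3/4 iff 1 = 3/4
not ((α implies β) iff not β) = not 3/4 = 1/4
(not ((α implies β) and (α implies γ)) implies not (γ and γ)) or not ((α implies β) iff not β) = 3/4 or 1/4 = 3/4
This gives 3/4 ≠ 1.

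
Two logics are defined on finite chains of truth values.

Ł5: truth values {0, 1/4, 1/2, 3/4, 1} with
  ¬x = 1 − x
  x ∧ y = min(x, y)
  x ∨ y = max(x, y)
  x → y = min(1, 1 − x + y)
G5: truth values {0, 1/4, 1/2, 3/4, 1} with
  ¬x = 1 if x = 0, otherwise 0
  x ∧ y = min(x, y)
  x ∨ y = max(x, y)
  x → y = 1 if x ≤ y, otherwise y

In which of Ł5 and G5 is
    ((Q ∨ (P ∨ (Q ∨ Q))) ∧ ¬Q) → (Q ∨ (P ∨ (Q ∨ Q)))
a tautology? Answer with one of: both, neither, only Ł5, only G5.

both

In Ł5: every assignment gives 1 — tautology.
In G5: every assignment gives 1 — tautology.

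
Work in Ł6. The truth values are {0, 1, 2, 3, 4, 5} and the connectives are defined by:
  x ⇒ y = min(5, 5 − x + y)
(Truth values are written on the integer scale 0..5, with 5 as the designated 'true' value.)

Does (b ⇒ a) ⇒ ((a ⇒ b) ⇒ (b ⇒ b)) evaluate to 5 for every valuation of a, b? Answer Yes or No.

Yes

At a = 3, b = 4, for instance:
b ⇒ a = 4 ⇒ 3 = 4
a ⇒ b = 3 ⇒ 4 = 5
b ⇒ b = 4 ⇒ 4 = 5
(a ⇒ b) ⇒ (b ⇒ b) = 5 ⇒ 5 = 5
(b ⇒ a) ⇒ ((a ⇒ b) ⇒ (b ⇒ b)) = 4 ⇒ 5 = 5
and checking the remaining 35 assignments likewise gives ≥ 5 in every case.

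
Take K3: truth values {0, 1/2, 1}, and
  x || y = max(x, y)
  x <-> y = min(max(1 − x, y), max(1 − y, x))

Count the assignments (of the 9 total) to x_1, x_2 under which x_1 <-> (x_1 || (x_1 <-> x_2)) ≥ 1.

4

x_1 = 0, x_2 = 0 ↦ 0  <
x_1 = 0, x_2 = 1/2 ↦ 1/2  <
x_1 = 0, x_2 = 1 ↦ 1  ≥
x_1 = 1/2, x_2 = 0 ↦ 1/2  <
x_1 = 1/2, x_2 = 1/2 ↦ 1/2  <
x_1 = 1/2, x_2 = 1 ↦ 1/2  <
x_1 = 1, x_2 = 0 ↦ 1  ≥
x_1 = 1, x_2 = 1/2 ↦ 1  ≥
x_1 = 1, x_2 = 1 ↦ 1  ≥
So 4 of the 9 assignments meet the threshold.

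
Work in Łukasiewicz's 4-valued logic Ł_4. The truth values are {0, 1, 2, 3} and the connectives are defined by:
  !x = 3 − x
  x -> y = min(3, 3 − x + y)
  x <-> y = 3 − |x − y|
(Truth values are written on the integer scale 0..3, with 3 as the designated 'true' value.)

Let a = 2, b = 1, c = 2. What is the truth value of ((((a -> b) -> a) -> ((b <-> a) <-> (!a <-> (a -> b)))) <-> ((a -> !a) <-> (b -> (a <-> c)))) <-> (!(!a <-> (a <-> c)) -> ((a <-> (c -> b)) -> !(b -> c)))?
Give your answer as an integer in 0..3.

2

a -> b = 2 -> 1 = 2
(a -> b) -> a = 2 -> 2 = 3
b <-> a = 1 <-> 2 = 2
!a = !2 = 1
a -> b = 2 -> 1 = 2
!a <-> (a -> b) = 1 <-> 2 = 2
(b <-> a) <-> (!a <-> (a -> b)) = 2 <-> 2 = 3
((a -> b) -> a) -> ((b <-> a) <-> (!a <-> (a -> b))) = 3 -> 3 = 3
!a = !2 = 1
a -> !a = 2 -> 1 = 2
a <-> c = 2 <-> 2 = 3
b -> (a <-> c) = 1 -> 3 = 3
(a -> !a) <-> (b -> (a <-> c)) = 2 <-> 3 = 2
(((a -> b) -> a) -> ((b <-> a) <-> (!a <-> (a -> b)))) <-> ((a -> !a) <-> (b -> (a <-> c))) = 3 <-> 2 = 2
!a = !2 = 1
a <-> c = 2 <-> 2 = 3
!a <-> (a <-> c) = 1 <-> 3 = 1
!(!a <-> (a <-> c)) = !1 = 2
c -> b = 2 -> 1 = 2
a <-> (c -> b) = 2 <-> 2 = 3
b -> c = 1 -> 2 = 3
!(b -> c) = !3 = 0
(a <-> (c -> b)) -> !(b -> c) = 3 -> 0 = 0
!(!a <-> (a <-> c)) -> ((a <-> (c -> b)) -> !(b -> c)) = 2 -> 0 = 1
((((a -> b) -> a) -> ((b <-> a) <-> (!a <-> (a -> b)))) <-> ((a -> !a) <-> (b -> (a <-> c)))) <-> (!(!a <-> (a <-> c)) -> ((a <-> (c -> b)) -> !(b -> c))) = 2 <-> 1 = 2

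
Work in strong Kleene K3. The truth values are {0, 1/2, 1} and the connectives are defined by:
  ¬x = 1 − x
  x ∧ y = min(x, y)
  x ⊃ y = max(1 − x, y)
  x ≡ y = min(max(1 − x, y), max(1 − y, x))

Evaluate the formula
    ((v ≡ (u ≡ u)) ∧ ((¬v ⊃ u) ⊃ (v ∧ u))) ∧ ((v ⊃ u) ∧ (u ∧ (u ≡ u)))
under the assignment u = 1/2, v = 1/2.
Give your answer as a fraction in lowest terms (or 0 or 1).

u ≡ u = 1/2 ≡ 1/2 = 1/2
v ≡ (u ≡ u) = 1/2 ≡ 1/2 = 1/2
¬v = ¬1/2 = 1/2
¬v ⊃ u = 1/2 ⊃ 1/2 = 1/2
v ∧ u = 1/2 ∧ 1/2 = 1/2
(¬v ⊃ u) ⊃ (v ∧ u) = 1/2 ⊃ 1/2 = 1/2
(v ≡ (u ≡ u)) ∧ ((¬v ⊃ u) ⊃ (v ∧ u)) = 1/2 ∧ 1/2 = 1/2
v ⊃ u = 1/2 ⊃ 1/2 = 1/2
u ≡ u = 1/2 ≡ 1/2 = 1/2
u ∧ (u ≡ u) = 1/2 ∧ 1/2 = 1/2
(v ⊃ u) ∧ (u ∧ (u ≡ u)) = 1/2 ∧ 1/2 = 1/2
((v ≡ (u ≡ u)) ∧ ((¬v ⊃ u) ⊃ (v ∧ u))) ∧ ((v ⊃ u) ∧ (u ∧ (u ≡ u))) = 1/2 ∧ 1/2 = 1/2

1/2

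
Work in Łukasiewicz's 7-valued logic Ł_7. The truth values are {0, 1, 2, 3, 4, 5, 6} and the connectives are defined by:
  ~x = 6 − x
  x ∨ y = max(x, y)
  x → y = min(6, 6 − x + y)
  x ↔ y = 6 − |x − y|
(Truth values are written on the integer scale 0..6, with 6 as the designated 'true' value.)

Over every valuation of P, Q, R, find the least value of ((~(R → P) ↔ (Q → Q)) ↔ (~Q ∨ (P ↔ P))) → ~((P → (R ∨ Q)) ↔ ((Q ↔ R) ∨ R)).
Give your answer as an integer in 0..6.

Take P = 0, Q = 0, R = 6:
R → P = 6 → 0 = 0
~(R → P) = ~0 = 6
Q → Q = 0 → 0 = 6
~(R → P) ↔ (Q → Q) = 6 ↔ 6 = 6
~Q = ~0 = 6
P ↔ P = 0 ↔ 0 = 6
~Q ∨ (P ↔ P) = 6 ∨ 6 = 6
(~(R → P) ↔ (Q → Q)) ↔ (~Q ∨ (P ↔ P)) = 6 ↔ 6 = 6
R ∨ Q = 6 ∨ 0 = 6
P → (R ∨ Q) = 0 → 6 = 6
Q ↔ R = 0 ↔ 6 = 0
(Q ↔ R) ∨ R = 0 ∨ 6 = 6
(P → (R ∨ Q)) ↔ ((Q ↔ R) ∨ R) = 6 ↔ 6 = 6
~((P → (R ∨ Q)) ↔ ((Q ↔ R) ∨ R)) = ~6 = 0
((~(R → P) ↔ (Q → Q)) ↔ (~Q ∨ (P ↔ P))) → ~((P → (R ∨ Q)) ↔ ((Q ↔ R) ∨ R)) = 6 → 0 = 0
No assignment yields a value below 0, so this is the minimum.

0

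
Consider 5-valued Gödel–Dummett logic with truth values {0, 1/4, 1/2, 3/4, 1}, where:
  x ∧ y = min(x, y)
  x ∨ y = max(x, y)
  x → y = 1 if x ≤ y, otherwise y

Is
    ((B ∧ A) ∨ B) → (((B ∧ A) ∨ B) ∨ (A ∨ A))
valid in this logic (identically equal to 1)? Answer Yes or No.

Yes

At A = 1/2, B = 3/4, for instance:
B ∧ A = 3/4 ∧ 1/2 = 1/2
(B ∧ A) ∨ B = 1/2 ∨ 3/4 = 3/4
A ∨ A = 1/2 ∨ 1/2 = 1/2
((B ∧ A) ∨ B) ∨ (A ∨ A) = 3/4 ∨ 1/2 = 3/4
((B ∧ A) ∨ B) → (((B ∧ A) ∨ B) ∨ (A ∨ A)) = 3/4 → 3/4 = 1
and checking the remaining 24 assignments likewise gives ≥ 1 in every case.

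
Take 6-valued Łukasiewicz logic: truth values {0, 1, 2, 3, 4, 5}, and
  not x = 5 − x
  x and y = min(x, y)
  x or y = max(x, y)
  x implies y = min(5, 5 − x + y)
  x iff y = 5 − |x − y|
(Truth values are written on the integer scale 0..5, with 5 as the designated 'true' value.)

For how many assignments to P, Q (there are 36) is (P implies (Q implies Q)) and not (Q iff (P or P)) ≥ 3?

12

value 5: 2 assignments (counts)
value 4: 4 assignments (counts)
value 3: 6 assignments (counts)
value 2: 8 assignments
value 1: 10 assignments
value 0: 6 assignments
So 12 of the 36 assignments meet the threshold.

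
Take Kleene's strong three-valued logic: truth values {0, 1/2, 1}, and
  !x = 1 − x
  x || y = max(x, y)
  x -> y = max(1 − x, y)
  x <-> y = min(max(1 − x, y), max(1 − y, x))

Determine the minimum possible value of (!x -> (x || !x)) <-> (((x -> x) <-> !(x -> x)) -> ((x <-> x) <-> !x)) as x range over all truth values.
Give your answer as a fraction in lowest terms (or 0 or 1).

Take x = 1/2:
!x = !1/2 = 1/2
!x = !1/2 = 1/2
x || !x = 1/2 || 1/2 = 1/2
!x -> (x || !x) = 1/2 -> 1/2 = 1/2
x -> x = 1/2 -> 1/2 = 1/2
x -> x = 1/2 -> 1/2 = 1/2
!(x -> x) = !1/2 = 1/2
(x -> x) <-> !(x -> x) = 1/2 <-> 1/2 = 1/2
x <-> x = 1/2 <-> 1/2 = 1/2
!x = !1/2 = 1/2
(x <-> x) <-> !x = 1/2 <-> 1/2 = 1/2
((x -> x) <-> !(x -> x)) -> ((x <-> x) <-> !x) = 1/2 -> 1/2 = 1/2
(!x -> (x || !x)) <-> (((x -> x) <-> !(x -> x)) -> ((x <-> x) <-> !x)) = 1/2 <-> 1/2 = 1/2
No assignment yields a value below 1/2, so this is the minimum.

1/2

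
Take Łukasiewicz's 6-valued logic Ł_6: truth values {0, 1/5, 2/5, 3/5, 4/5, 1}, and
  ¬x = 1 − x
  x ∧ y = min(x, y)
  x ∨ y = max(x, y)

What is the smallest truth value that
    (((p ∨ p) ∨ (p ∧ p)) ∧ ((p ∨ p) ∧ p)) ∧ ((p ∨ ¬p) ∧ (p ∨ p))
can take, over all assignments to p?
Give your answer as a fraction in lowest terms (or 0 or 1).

0

Take p = 0:
p ∨ p = 0 ∨ 0 = 0
p ∧ p = 0 ∧ 0 = 0
(p ∨ p) ∨ (p ∧ p) = 0 ∨ 0 = 0
p ∨ p = 0 ∨ 0 = 0
(p ∨ p) ∧ p = 0 ∧ 0 = 0
((p ∨ p) ∨ (p ∧ p)) ∧ ((p ∨ p) ∧ p) = 0 ∧ 0 = 0
¬p = ¬0 = 1
p ∨ ¬p = 0 ∨ 1 = 1
p ∨ p = 0 ∨ 0 = 0
(p ∨ ¬p) ∧ (p ∨ p) = 1 ∧ 0 = 0
(((p ∨ p) ∨ (p ∧ p)) ∧ ((p ∨ p) ∧ p)) ∧ ((p ∨ ¬p) ∧ (p ∨ p)) = 0 ∧ 0 = 0
No assignment yields a value below 0, so this is the minimum.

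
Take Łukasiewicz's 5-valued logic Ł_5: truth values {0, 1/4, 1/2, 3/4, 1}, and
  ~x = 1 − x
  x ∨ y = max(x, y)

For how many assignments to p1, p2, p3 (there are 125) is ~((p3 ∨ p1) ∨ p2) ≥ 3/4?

8

value 1: 1 assignment (counts)
value 3/4: 7 assignments (counts)
value 1/2: 19 assignments
value 1/4: 37 assignments
value 0: 61 assignments
So 8 of the 125 assignments meet the threshold.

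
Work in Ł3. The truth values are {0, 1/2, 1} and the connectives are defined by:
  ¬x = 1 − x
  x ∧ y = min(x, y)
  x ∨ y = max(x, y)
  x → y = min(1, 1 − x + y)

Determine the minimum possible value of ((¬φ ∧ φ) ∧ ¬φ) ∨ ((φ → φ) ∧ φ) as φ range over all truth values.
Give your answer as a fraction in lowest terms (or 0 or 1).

Take φ = 0:
¬φ = ¬0 = 1
¬φ ∧ φ = 1 ∧ 0 = 0
¬φ = ¬0 = 1
(¬φ ∧ φ) ∧ ¬φ = 0 ∧ 1 = 0
φ → φ = 0 → 0 = 1
(φ → φ) ∧ φ = 1 ∧ 0 = 0
((¬φ ∧ φ) ∧ ¬φ) ∨ ((φ → φ) ∧ φ) = 0 ∨ 0 = 0
No assignment yields a value below 0, so this is the minimum.

0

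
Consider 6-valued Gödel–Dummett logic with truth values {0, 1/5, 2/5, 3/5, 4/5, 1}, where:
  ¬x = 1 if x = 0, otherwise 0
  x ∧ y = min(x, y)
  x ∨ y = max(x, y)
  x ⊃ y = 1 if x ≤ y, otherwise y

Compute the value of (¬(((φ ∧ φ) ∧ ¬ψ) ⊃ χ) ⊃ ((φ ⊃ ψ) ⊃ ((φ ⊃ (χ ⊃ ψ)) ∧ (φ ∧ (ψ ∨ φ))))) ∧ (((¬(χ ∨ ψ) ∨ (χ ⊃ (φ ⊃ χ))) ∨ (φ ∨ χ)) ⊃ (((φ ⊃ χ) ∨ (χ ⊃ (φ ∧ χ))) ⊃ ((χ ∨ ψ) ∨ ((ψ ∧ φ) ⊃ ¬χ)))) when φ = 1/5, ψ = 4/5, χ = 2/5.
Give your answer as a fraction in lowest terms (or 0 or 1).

4/5

φ ∧ φ = 1/5 ∧ 1/5 = 1/5
¬ψ = ¬4/5 = 0
(φ ∧ φ) ∧ ¬ψ = 1/5 ∧ 0 = 0
((φ ∧ φ) ∧ ¬ψ) ⊃ χ = 0 ⊃ 2/5 = 1
¬(((φ ∧ φ) ∧ ¬ψ) ⊃ χ) = ¬1 = 0
φ ⊃ ψ = 1/5 ⊃ 4/5 = 1
χ ⊃ ψ = 2/5 ⊃ 4/5 = 1
φ ⊃ (χ ⊃ ψ) = 1/5 ⊃ 1 = 1
ψ ∨ φ = 4/5 ∨ 1/5 = 4/5
φ ∧ (ψ ∨ φ) = 1/5 ∧ 4/5 = 1/5
(φ ⊃ (χ ⊃ ψ)) ∧ (φ ∧ (ψ ∨ φ)) = 1 ∧ 1/5 = 1/5
(φ ⊃ ψ) ⊃ ((φ ⊃ (χ ⊃ ψ)) ∧ (φ ∧ (ψ ∨ φ))) = 1 ⊃ 1/5 = 1/5
¬(((φ ∧ φ) ∧ ¬ψ) ⊃ χ) ⊃ ((φ ⊃ ψ) ⊃ ((φ ⊃ (χ ⊃ ψ)) ∧ (φ ∧ (ψ ∨ φ)))) = 0 ⊃ 1/5 = 1
χ ∨ ψ = 2/5 ∨ 4/5 = 4/5
¬(χ ∨ ψ) = ¬4/5 = 0
φ ⊃ χ = 1/5 ⊃ 2/5 = 1
χ ⊃ (φ ⊃ χ) = 2/5 ⊃ 1 = 1
¬(χ ∨ ψ) ∨ (χ ⊃ (φ ⊃ χ)) = 0 ∨ 1 = 1
φ ∨ χ = 1/5 ∨ 2/5 = 2/5
(¬(χ ∨ ψ) ∨ (χ ⊃ (φ ⊃ χ))) ∨ (φ ∨ χ) = 1 ∨ 2/5 = 1
φ ⊃ χ = 1/5 ⊃ 2/5 = 1
φ ∧ χ = 1/5 ∧ 2/5 = 1/5
χ ⊃ (φ ∧ χ) = 2/5 ⊃ 1/5 = 1/5
(φ ⊃ χ) ∨ (χ ⊃ (φ ∧ χ)) = 1 ∨ 1/5 = 1
χ ∨ ψ = 2/5 ∨ 4/5 = 4/5
ψ ∧ φ = 4/5 ∧ 1/5 = 1/5
¬χ = ¬2/5 = 0
(ψ ∧ φ) ⊃ ¬χ = 1/5 ⊃ 0 = 0
(χ ∨ ψ) ∨ ((ψ ∧ φ) ⊃ ¬χ) = 4/5 ∨ 0 = 4/5
((φ ⊃ χ) ∨ (χ ⊃ (φ ∧ χ))) ⊃ ((χ ∨ ψ) ∨ ((ψ ∧ φ) ⊃ ¬χ)) = 1 ⊃ 4/5 = 4/5
((¬(χ ∨ ψ) ∨ (χ ⊃ (φ ⊃ χ))) ∨ (φ ∨ χ)) ⊃ (((φ ⊃ χ) ∨ (χ ⊃ (φ ∧ χ))) ⊃ ((χ ∨ ψ) ∨ ((ψ ∧ φ) ⊃ ¬χ))) = 1 ⊃ 4/5 = 4/5
(¬(((φ ∧ φ) ∧ ¬ψ) ⊃ χ) ⊃ ((φ ⊃ ψ) ⊃ ((φ ⊃ (χ ⊃ ψ)) ∧ (φ ∧ (ψ ∨ φ))))) ∧ (((¬(χ ∨ ψ) ∨ (χ ⊃ (φ ⊃ χ))) ∨ (φ ∨ χ)) ⊃ (((φ ⊃ χ) ∨ (χ ⊃ (φ ∧ χ))) ⊃ ((χ ∨ ψ) ∨ ((ψ ∧ φ) ⊃ ¬χ)))) = 1 ∧ 4/5 = 4/5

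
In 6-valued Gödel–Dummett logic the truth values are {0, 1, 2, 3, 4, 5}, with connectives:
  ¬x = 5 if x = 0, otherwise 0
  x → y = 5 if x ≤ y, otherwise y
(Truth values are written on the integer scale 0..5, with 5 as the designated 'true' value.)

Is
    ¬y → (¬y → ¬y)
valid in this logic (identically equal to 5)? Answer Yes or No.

Yes

y = 0 ↦ 5
y = 1 ↦ 5
y = 2 ↦ 5
y = 3 ↦ 5
y = 4 ↦ 5
y = 5 ↦ 5
Every assignment gives a value ≥ 5.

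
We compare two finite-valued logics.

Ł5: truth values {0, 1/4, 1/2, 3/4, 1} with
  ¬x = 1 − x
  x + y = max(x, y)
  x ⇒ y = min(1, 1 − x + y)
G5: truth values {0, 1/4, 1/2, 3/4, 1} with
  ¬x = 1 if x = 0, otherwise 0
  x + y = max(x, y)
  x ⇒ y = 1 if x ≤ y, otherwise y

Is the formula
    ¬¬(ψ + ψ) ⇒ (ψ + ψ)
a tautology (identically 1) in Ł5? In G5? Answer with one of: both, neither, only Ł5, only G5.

only Ł5

In Ł5: every assignment gives 1 — tautology.
In G5: at ψ = 1/4 the value is 1/4 — not a tautology.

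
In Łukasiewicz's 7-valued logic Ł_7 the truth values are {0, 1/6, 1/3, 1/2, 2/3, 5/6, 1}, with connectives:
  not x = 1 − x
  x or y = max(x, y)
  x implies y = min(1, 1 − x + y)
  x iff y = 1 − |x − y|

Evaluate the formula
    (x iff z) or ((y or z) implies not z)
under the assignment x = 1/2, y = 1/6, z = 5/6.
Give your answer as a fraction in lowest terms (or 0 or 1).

x iff z = 1/2 iff 5/6 = 2/3
y or z = 1/6 or 5/6 = 5/6
not z = not 5/6 = 1/6
(y or z) implies not z = 5/6 implies 1/6 = 1/3
(x iff z) or ((y or z) implies not z) = 2/3 or 1/3 = 2/3

2/3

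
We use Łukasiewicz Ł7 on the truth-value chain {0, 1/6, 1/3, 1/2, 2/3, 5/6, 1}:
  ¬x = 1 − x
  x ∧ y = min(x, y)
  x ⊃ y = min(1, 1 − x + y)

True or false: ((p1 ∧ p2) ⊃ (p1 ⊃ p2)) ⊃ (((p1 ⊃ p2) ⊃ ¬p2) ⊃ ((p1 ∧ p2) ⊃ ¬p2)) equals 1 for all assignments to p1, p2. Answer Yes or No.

At p1 = 2/3, p2 = 1/3, for instance:
p1 ∧ p2 = 2/3 ∧ 1/3 = 1/3
p1 ⊃ p2 = 2/3 ⊃ 1/3 = 2/3
(p1 ∧ p2) ⊃ (p1 ⊃ p2) = 1/3 ⊃ 2/3 = 1
¬p2 = ¬1/3 = 2/3
(p1 ⊃ p2) ⊃ ¬p2 = 2/3 ⊃ 2/3 = 1
(p1 ∧ p2) ⊃ ¬p2 = 1/3 ⊃ 2/3 = 1
((p1 ⊃ p2) ⊃ ¬p2) ⊃ ((p1 ∧ p2) ⊃ ¬p2) = 1 ⊃ 1 = 1
((p1 ∧ p2) ⊃ (p1 ⊃ p2)) ⊃ (((p1 ⊃ p2) ⊃ ¬p2) ⊃ ((p1 ∧ p2) ⊃ ¬p2)) = 1 ⊃ 1 = 1
and checking the remaining 48 assignments likewise gives ≥ 1 in every case.

Yes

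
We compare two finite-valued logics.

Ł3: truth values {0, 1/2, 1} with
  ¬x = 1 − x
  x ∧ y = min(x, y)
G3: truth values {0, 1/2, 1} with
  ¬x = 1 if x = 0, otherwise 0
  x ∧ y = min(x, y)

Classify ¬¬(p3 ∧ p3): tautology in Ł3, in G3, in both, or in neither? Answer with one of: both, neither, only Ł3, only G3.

In Ł3: at p3 = 0 the value is 0 — not a tautology.
In G3: at p3 = 0 the value is 0 — not a tautology.

neither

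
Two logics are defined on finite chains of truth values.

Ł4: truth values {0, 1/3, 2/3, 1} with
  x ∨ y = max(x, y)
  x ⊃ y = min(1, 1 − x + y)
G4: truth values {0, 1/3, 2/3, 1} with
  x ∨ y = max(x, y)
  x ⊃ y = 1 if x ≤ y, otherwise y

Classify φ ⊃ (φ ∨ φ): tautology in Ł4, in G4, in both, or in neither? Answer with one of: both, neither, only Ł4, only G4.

In Ł4: every assignment gives 1 — tautology.
In G4: every assignment gives 1 — tautology.

both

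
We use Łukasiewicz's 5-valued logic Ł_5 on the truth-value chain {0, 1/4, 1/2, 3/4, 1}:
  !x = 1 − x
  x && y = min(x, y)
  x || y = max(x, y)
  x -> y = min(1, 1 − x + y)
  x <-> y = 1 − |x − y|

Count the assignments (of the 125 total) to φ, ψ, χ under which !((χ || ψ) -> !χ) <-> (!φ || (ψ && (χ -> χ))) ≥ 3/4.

48

value 1: 17 assignments (counts)
value 3/4: 31 assignments (counts)
value 1/2: 34 assignments
value 1/4: 26 assignments
value 0: 17 assignments
So 48 of the 125 assignments meet the threshold.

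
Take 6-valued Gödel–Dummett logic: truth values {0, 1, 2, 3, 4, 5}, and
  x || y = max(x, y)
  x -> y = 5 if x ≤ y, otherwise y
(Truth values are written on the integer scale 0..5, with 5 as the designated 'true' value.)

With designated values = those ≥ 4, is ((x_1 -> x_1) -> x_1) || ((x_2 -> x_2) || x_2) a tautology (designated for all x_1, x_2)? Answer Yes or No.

At x_1 = 1, x_2 = 2, for instance:
x_1 -> x_1 = 1 -> 1 = 5
(x_1 -> x_1) -> x_1 = 5 -> 1 = 1
x_2 -> x_2 = 2 -> 2 = 5
(x_2 -> x_2) || x_2 = 5 || 2 = 5
((x_1 -> x_1) -> x_1) || ((x_2 -> x_2) || x_2) = 1 || 5 = 5
and checking the remaining 35 assignments likewise gives ≥ 4 in every case.

Yes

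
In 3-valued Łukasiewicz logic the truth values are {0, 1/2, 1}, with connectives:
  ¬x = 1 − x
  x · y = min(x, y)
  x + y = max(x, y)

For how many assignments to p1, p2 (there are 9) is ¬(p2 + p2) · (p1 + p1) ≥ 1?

1

p1 = 0, p2 = 0 ↦ 0  <
p1 = 0, p2 = 1/2 ↦ 0  <
p1 = 0, p2 = 1 ↦ 0  <
p1 = 1/2, p2 = 0 ↦ 1/2  <
p1 = 1/2, p2 = 1/2 ↦ 1/2  <
p1 = 1/2, p2 = 1 ↦ 0  <
p1 = 1, p2 = 0 ↦ 1  ≥
p1 = 1, p2 = 1/2 ↦ 1/2  <
p1 = 1, p2 = 1 ↦ 0  <
So 1 of the 9 assignments meets the threshold.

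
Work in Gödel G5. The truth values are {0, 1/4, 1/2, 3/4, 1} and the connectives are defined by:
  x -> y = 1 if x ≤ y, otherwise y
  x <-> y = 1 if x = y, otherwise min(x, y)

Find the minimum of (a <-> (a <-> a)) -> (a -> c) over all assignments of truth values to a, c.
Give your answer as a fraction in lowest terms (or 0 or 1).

Take a = 1/4, c = 0:
a <-> a = 1/4 <-> 1/4 = 1
a <-> (a <-> a) = 1/4 <-> 1 = 1/4
a -> c = 1/4 -> 0 = 0
(a <-> (a <-> a)) -> (a -> c) = 1/4 -> 0 = 0
No assignment yields a value below 0, so this is the minimum.

0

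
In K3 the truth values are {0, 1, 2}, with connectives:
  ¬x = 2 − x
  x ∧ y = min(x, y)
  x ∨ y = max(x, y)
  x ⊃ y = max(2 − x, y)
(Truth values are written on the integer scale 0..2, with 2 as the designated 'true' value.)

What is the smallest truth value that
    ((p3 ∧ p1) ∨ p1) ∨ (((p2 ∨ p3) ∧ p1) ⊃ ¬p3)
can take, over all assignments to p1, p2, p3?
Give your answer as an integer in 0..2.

1

Take p1 = 1, p2 = 0, p3 = 1:
p3 ∧ p1 = 1 ∧ 1 = 1
(p3 ∧ p1) ∨ p1 = 1 ∨ 1 = 1
p2 ∨ p3 = 0 ∨ 1 = 1
(p2 ∨ p3) ∧ p1 = 1 ∧ 1 = 1
¬p3 = ¬1 = 1
((p2 ∨ p3) ∧ p1) ⊃ ¬p3 = 1 ⊃ 1 = 1
((p3 ∧ p1) ∨ p1) ∨ (((p2 ∨ p3) ∧ p1) ⊃ ¬p3) = 1 ∨ 1 = 1
No assignment yields a value below 1, so this is the minimum.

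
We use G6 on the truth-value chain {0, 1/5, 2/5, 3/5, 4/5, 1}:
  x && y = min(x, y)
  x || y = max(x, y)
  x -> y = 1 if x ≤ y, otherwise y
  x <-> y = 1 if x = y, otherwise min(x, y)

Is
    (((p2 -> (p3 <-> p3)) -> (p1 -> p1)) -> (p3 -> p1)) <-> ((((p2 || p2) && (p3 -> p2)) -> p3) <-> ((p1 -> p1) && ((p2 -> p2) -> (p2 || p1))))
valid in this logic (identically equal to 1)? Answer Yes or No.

Counterexample: take p1 = 0, p2 = 0, p3 = 0.
p3 <-> p3 = 0 <-> 0 = 1
p2 -> (p3 <-> p3) = 0 -> 1 = 1
p1 -> p1 = 0 -> 0 = 1
(p2 -> (p3 <-> p3)) -> (p1 -> p1) = 1 -> 1 = 1
p3 -> p1 = 0 -> 0 = 1
((p2 -> (p3 <-> p3)) -> (p1 -> p1)) -> (p3 -> p1) = 1 -> 1 = 1
p2 || p2 = 0 || 0 = 0
p3 -> p2 = 0 -> 0 = 1
(p2 || p2) && (p3 -> p2) = 0 && 1 = 0
((p2 || p2) && (p3 -> p2)) -> p3 = 0 -> 0 = 1
p1 -> p1 = 0 -> 0 = 1
p2 -> p2 = 0 -> 0 = 1
p2 || p1 = 0 || 0 = 0
(p2 -> p2) -> (p2 || p1) = 1 -> 0 = 0
(p1 -> p1) && ((p2 -> p2) -> (p2 || p1)) = 1 && 0 = 0
(((p2 || p2) && (p3 -> p2)) -> p3) <-> ((p1 -> p1) && ((p2 -> p2) -> (p2 || p1))) = 1 <-> 0 = 0
(((p2 -> (p3 <-> p3)) -> (p1 -> p1)) -> (p3 -> p1)) <-> ((((p2 || p2) && (p3 -> p2)) -> p3) <-> ((p1 -> p1) && ((p2 -> p2) -> (p2 || p1)))) = 1 <-> 0 = 0
This gives 0 ≠ 1.

No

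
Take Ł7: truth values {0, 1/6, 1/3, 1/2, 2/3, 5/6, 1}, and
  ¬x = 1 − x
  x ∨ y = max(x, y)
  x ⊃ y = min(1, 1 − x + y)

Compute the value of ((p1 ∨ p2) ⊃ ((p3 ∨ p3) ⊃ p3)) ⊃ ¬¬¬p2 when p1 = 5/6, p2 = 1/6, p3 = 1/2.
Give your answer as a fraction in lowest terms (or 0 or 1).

p1 ∨ p2 = 5/6 ∨ 1/6 = 5/6
p3 ∨ p3 = 1/2 ∨ 1/2 = 1/2
(p3 ∨ p3) ⊃ p3 = 1/2 ⊃ 1/2 = 1
(p1 ∨ p2) ⊃ ((p3 ∨ p3) ⊃ p3) = 5/6 ⊃ 1 = 1
¬p2 = ¬1/6 = 5/6
¬¬p2 = ¬5/6 = 1/6
¬¬¬p2 = ¬1/6 = 5/6
((p1 ∨ p2) ⊃ ((p3 ∨ p3) ⊃ p3)) ⊃ ¬¬¬p2 = 1 ⊃ 5/6 = 5/6

5/6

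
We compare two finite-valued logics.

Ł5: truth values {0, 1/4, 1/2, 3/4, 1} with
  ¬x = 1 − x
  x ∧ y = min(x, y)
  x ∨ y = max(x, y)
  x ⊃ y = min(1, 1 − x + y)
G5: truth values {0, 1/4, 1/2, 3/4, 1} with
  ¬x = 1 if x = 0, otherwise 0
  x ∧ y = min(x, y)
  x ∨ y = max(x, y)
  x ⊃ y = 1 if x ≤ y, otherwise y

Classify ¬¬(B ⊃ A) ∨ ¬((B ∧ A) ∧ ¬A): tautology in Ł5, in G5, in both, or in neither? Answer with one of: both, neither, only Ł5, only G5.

In Ł5: at A = 1/4, B = 1/2 the value is 3/4 — not a tautology.
In G5: every assignment gives 1 — tautology.

only G5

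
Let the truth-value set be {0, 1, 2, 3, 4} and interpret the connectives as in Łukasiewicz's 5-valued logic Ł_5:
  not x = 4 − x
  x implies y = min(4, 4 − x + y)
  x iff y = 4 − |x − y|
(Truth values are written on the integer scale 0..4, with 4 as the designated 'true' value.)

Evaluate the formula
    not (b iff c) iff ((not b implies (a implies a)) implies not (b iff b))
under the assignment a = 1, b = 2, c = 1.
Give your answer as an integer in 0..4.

3

b iff c = 2 iff 1 = 3
not (b iff c) = not 3 = 1
not b = not 2 = 2
a implies a = 1 implies 1 = 4
not b implies (a implies a) = 2 implies 4 = 4
b iff b = 2 iff 2 = 4
not (b iff b) = not 4 = 0
(not b implies (a implies a)) implies not (b iff b) = 4 implies 0 = 0
not (b iff c) iff ((not b implies (a implies a)) implies not (b iff b)) = 1 iff 0 = 3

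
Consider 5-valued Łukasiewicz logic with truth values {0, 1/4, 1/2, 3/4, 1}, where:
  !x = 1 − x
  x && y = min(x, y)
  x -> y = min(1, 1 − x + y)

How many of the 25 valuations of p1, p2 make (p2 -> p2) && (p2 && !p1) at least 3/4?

4

value 1: 1 assignment (counts)
value 3/4: 3 assignments (counts)
value 1/2: 5 assignments
value 1/4: 7 assignments
value 0: 9 assignments
So 4 of the 25 assignments meet the threshold.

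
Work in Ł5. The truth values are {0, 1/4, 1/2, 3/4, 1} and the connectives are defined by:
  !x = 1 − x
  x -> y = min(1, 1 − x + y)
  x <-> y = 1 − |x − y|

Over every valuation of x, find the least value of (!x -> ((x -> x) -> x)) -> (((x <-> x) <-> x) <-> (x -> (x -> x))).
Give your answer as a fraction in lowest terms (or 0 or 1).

1/2

Take x = 1/2:
!x = !1/2 = 1/2
x -> x = 1/2 -> 1/2 = 1
(x -> x) -> x = 1 -> 1/2 = 1/2
!x -> ((x -> x) -> x) = 1/2 -> 1/2 = 1
x <-> x = 1/2 <-> 1/2 = 1
(x <-> x) <-> x = 1 <-> 1/2 = 1/2
x -> x = 1/2 -> 1/2 = 1
x -> (x -> x) = 1/2 -> 1 = 1
((x <-> x) <-> x) <-> (x -> (x -> x)) = 1/2 <-> 1 = 1/2
(!x -> ((x -> x) -> x)) -> (((x <-> x) <-> x) <-> (x -> (x -> x))) = 1 -> 1/2 = 1/2
No assignment yields a value below 1/2, so this is the minimum.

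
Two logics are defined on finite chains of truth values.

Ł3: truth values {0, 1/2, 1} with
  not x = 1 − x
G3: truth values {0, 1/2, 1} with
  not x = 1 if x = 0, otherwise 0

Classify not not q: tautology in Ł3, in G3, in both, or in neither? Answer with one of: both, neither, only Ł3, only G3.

neither

In Ł3: at q = 0 the value is 0 — not a tautology.
In G3: at q = 0 the value is 0 — not a tautology.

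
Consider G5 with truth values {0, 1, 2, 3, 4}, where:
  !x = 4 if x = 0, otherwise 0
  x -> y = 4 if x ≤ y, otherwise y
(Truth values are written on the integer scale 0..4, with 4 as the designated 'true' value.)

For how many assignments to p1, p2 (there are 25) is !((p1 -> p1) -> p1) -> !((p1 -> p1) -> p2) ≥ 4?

21

value 4: 21 assignments (counts)
value 0: 4 assignments
So 21 of the 25 assignments meet the threshold.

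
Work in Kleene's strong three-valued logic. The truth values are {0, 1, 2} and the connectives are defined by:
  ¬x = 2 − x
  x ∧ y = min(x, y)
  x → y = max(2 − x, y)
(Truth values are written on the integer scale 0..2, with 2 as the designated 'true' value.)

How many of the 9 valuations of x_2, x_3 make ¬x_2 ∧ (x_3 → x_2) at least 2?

x_2 = 0, x_3 = 0 ↦ 2  ≥
x_2 = 0, x_3 = 1 ↦ 1  <
x_2 = 0, x_3 = 2 ↦ 0  <
x_2 = 1, x_3 = 0 ↦ 1  <
x_2 = 1, x_3 = 1 ↦ 1  <
x_2 = 1, x_3 = 2 ↦ 1  <
x_2 = 2, x_3 = 0 ↦ 0  <
x_2 = 2, x_3 = 1 ↦ 0  <
x_2 = 2, x_3 = 2 ↦ 0  <
So 1 of the 9 assignments meets the threshold.

1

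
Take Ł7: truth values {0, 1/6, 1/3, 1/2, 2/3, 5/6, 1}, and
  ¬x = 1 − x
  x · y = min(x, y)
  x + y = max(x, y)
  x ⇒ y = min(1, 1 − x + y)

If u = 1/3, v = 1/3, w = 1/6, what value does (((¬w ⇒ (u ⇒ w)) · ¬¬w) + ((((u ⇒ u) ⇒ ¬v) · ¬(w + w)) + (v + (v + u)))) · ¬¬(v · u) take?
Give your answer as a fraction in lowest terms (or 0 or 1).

1/3

¬w = ¬1/6 = 5/6
u ⇒ w = 1/3 ⇒ 1/6 = 5/6
¬w ⇒ (u ⇒ w) = 5/6 ⇒ 5/6 = 1
¬w = ¬1/6 = 5/6
¬¬w = ¬5/6 = 1/6
(¬w ⇒ (u ⇒ w)) · ¬¬w = 1 · 1/6 = 1/6
u ⇒ u = 1/3 ⇒ 1/3 = 1
¬v = ¬1/3 = 2/3
(u ⇒ u) ⇒ ¬v = 1 ⇒ 2/3 = 2/3
w + w = 1/6 + 1/6 = 1/6
¬(w + w) = ¬1/6 = 5/6
((u ⇒ u) ⇒ ¬v) · ¬(w + w) = 2/3 · 5/6 = 2/3
v + u = 1/3 + 1/3 = 1/3
v + (v + u) = 1/3 + 1/3 = 1/3
(((u ⇒ u) ⇒ ¬v) · ¬(w + w)) + (v + (v + u)) = 2/3 + 1/3 = 2/3
((¬w ⇒ (u ⇒ w)) · ¬¬w) + ((((u ⇒ u) ⇒ ¬v) · ¬(w + w)) + (v + (v + u))) = 1/6 + 2/3 = 2/3
v · u = 1/3 · 1/3 = 1/3
¬(v · u) = ¬1/3 = 2/3
¬¬(v · u) = ¬2/3 = 1/3
(((¬w ⇒ (u ⇒ w)) · ¬¬w) + ((((u ⇒ u) ⇒ ¬v) · ¬(w + w)) + (v + (v + u)))) · ¬¬(v · u) = 2/3 · 1/3 = 1/3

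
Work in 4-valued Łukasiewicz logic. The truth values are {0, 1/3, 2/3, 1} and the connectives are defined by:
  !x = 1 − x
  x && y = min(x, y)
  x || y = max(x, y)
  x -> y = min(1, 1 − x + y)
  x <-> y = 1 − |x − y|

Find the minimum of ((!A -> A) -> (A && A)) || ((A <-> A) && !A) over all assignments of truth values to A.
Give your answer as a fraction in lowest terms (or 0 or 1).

2/3

Take A = 1/3:
!A = !1/3 = 2/3
!A -> A = 2/3 -> 1/3 = 2/3
A && A = 1/3 && 1/3 = 1/3
(!A -> A) -> (A && A) = 2/3 -> 1/3 = 2/3
A <-> A = 1/3 <-> 1/3 = 1
!A = !1/3 = 2/3
(A <-> A) && !A = 1 && 2/3 = 2/3
((!A -> A) -> (A && A)) || ((A <-> A) && !A) = 2/3 || 2/3 = 2/3
No assignment yields a value below 2/3, so this is the minimum.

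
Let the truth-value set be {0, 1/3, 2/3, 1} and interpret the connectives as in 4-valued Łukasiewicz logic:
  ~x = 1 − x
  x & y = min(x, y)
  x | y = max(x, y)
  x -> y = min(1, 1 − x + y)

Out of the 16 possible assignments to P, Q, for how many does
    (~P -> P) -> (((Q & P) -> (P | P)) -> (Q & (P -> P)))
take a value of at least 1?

8

P = 0, Q = 0 ↦ 1  ≥
P = 0, Q = 1/3 ↦ 1  ≥
P = 0, Q = 2/3 ↦ 1  ≥
P = 0, Q = 1 ↦ 1  ≥
P = 1/3, Q = 0 ↦ 1/3  <
P = 1/3, Q = 1/3 ↦ 2/3  <
P = 1/3, Q = 2/3 ↦ 1  ≥
P = 1/3, Q = 1 ↦ 1  ≥
P = 2/3, Q = 0 ↦ 0  <
P = 2/3, Q = 1/3 ↦ 1/3  <
P = 2/3, Q = 2/3 ↦ 2/3  <
P = 2/3, Q = 1 ↦ 1  ≥
P = 1, Q = 0 ↦ 0  <
P = 1, Q = 1/3 ↦ 1/3  <
P = 1, Q = 2/3 ↦ 2/3  <
P = 1, Q = 1 ↦ 1  ≥
So 8 of the 16 assignments meet the threshold.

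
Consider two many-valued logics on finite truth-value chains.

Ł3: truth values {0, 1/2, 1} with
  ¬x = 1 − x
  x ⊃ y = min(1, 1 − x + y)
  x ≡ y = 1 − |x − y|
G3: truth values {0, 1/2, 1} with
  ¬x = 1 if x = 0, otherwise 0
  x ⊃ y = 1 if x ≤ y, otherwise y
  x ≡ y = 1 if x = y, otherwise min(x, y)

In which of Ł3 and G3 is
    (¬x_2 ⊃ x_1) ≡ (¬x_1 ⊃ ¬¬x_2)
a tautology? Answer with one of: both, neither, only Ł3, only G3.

In Ł3: every assignment gives 1 — tautology.
In G3: at x_1 = 1/2, x_2 = 0 the value is 1/2 — not a tautology.

only Ł3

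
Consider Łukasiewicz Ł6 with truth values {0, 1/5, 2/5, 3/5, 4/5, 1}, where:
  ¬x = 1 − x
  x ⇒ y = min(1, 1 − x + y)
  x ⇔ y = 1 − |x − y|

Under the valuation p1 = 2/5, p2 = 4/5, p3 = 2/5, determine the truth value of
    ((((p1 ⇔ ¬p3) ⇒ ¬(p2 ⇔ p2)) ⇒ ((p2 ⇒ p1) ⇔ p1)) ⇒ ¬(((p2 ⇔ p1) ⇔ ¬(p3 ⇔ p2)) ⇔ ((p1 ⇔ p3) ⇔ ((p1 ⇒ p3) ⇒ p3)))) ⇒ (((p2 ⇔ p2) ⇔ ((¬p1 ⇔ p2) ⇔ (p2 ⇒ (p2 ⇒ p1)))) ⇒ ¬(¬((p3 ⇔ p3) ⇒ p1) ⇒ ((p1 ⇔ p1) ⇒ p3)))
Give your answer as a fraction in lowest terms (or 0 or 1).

¬p3 = ¬2/5 = 3/5
p1 ⇔ ¬p3 = 2/5 ⇔ 3/5 = 4/5
p2 ⇔ p2 = 4/5 ⇔ 4/5 = 1
¬(p2 ⇔ p2) = ¬1 = 0
(p1 ⇔ ¬p3) ⇒ ¬(p2 ⇔ p2) = 4/5 ⇒ 0 = 1/5
p2 ⇒ p1 = 4/5 ⇒ 2/5 = 3/5
(p2 ⇒ p1) ⇔ p1 = 3/5 ⇔ 2/5 = 4/5
((p1 ⇔ ¬p3) ⇒ ¬(p2 ⇔ p2)) ⇒ ((p2 ⇒ p1) ⇔ p1) = 1/5 ⇒ 4/5 = 1
p2 ⇔ p1 = 4/5 ⇔ 2/5 = 3/5
p3 ⇔ p2 = 2/5 ⇔ 4/5 = 3/5
¬(p3 ⇔ p2) = ¬3/5 = 2/5
(p2 ⇔ p1) ⇔ ¬(p3 ⇔ p2) = 3/5 ⇔ 2/5 = 4/5
p1 ⇔ p3 = 2/5 ⇔ 2/5 = 1
p1 ⇒ p3 = 2/5 ⇒ 2/5 = 1
(p1 ⇒ p3) ⇒ p3 = 1 ⇒ 2/5 = 2/5
(p1 ⇔ p3) ⇔ ((p1 ⇒ p3) ⇒ p3) = 1 ⇔ 2/5 = 2/5
((p2 ⇔ p1) ⇔ ¬(p3 ⇔ p2)) ⇔ ((p1 ⇔ p3) ⇔ ((p1 ⇒ p3) ⇒ p3)) = 4/5 ⇔ 2/5 = 3/5
¬(((p2 ⇔ p1) ⇔ ¬(p3 ⇔ p2)) ⇔ ((p1 ⇔ p3) ⇔ ((p1 ⇒ p3) ⇒ p3))) = ¬3/5 = 2/5
(((p1 ⇔ ¬p3) ⇒ ¬(p2 ⇔ p2)) ⇒ ((p2 ⇒ p1) ⇔ p1)) ⇒ ¬(((p2 ⇔ p1) ⇔ ¬(p3 ⇔ p2)) ⇔ ((p1 ⇔ p3) ⇔ ((p1 ⇒ p3) ⇒ p3))) = 1 ⇒ 2/5 = 2/5
p2 ⇔ p2 = 4/5 ⇔ 4/5 = 1
¬p1 = ¬2/5 = 3/5
¬p1 ⇔ p2 = 3/5 ⇔ 4/5 = 4/5
p2 ⇒ p1 = 4/5 ⇒ 2/5 = 3/5
p2 ⇒ (p2 ⇒ p1) = 4/5 ⇒ 3/5 = 4/5
(¬p1 ⇔ p2) ⇔ (p2 ⇒ (p2 ⇒ p1)) = 4/5 ⇔ 4/5 = 1
(p2 ⇔ p2) ⇔ ((¬p1 ⇔ p2) ⇔ (p2 ⇒ (p2 ⇒ p1))) = 1 ⇔ 1 = 1
p3 ⇔ p3 = 2/5 ⇔ 2/5 = 1
(p3 ⇔ p3) ⇒ p1 = 1 ⇒ 2/5 = 2/5
¬((p3 ⇔ p3) ⇒ p1) = ¬2/5 = 3/5
p1 ⇔ p1 = 2/5 ⇔ 2/5 = 1
(p1 ⇔ p1) ⇒ p3 = 1 ⇒ 2/5 = 2/5
¬((p3 ⇔ p3) ⇒ p1) ⇒ ((p1 ⇔ p1) ⇒ p3) = 3/5 ⇒ 2/5 = 4/5
¬(¬((p3 ⇔ p3) ⇒ p1) ⇒ ((p1 ⇔ p1) ⇒ p3)) = ¬4/5 = 1/5
((p2 ⇔ p2) ⇔ ((¬p1 ⇔ p2) ⇔ (p2 ⇒ (p2 ⇒ p1)))) ⇒ ¬(¬((p3 ⇔ p3) ⇒ p1) ⇒ ((p1 ⇔ p1) ⇒ p3)) = 1 ⇒ 1/5 = 1/5
((((p1 ⇔ ¬p3) ⇒ ¬(p2 ⇔ p2)) ⇒ ((p2 ⇒ p1) ⇔ p1)) ⇒ ¬(((p2 ⇔ p1) ⇔ ¬(p3 ⇔ p2)) ⇔ ((p1 ⇔ p3) ⇔ ((p1 ⇒ p3) ⇒ p3)))) ⇒ (((p2 ⇔ p2) ⇔ ((¬p1 ⇔ p2) ⇔ (p2 ⇒ (p2 ⇒ p1)))) ⇒ ¬(¬((p3 ⇔ p3) ⇒ p1) ⇒ ((p1 ⇔ p1) ⇒ p3))) = 2/5 ⇒ 1/5 = 4/5

4/5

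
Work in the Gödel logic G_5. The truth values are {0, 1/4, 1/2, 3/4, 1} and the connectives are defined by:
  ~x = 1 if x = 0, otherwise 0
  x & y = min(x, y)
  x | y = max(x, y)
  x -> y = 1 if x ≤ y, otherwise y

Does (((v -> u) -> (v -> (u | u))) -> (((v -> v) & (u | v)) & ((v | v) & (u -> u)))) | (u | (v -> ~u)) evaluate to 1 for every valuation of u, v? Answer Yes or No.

No

Counterexample: take u = 1/4, v = 1/4.
v -> u = 1/4 -> 1/4 = 1
u | u = 1/4 | 1/4 = 1/4
v -> (u | u) = 1/4 -> 1/4 = 1
(v -> u) -> (v -> (u | u)) = 1 -> 1 = 1
v -> v = 1/4 -> 1/4 = 1
u | v = 1/4 | 1/4 = 1/4
(v -> v) & (u | v) = 1 & 1/4 = 1/4
v | v = 1/4 | 1/4 = 1/4
u -> u = 1/4 -> 1/4 = 1
(v | v) & (u -> u) = 1/4 & 1 = 1/4
((v -> v) & (u | v)) & ((v | v) & (u -> u)) = 1/4 & 1/4 = 1/4
((v -> u) -> (v -> (u | u))) -> (((v -> v) & (u | v)) & ((v | v) & (u -> u))) = 1 -> 1/4 = 1/4
~u = ~1/4 = 0
v -> ~u = 1/4 -> 0 = 0
u | (v -> ~u) = 1/4 | 0 = 1/4
(((v -> u) -> (v -> (u | u))) -> (((v -> v) & (u | v)) & ((v | v) & (u -> u)))) | (u | (v -> ~u)) = 1/4 | 1/4 = 1/4
This gives 1/4 ≠ 1.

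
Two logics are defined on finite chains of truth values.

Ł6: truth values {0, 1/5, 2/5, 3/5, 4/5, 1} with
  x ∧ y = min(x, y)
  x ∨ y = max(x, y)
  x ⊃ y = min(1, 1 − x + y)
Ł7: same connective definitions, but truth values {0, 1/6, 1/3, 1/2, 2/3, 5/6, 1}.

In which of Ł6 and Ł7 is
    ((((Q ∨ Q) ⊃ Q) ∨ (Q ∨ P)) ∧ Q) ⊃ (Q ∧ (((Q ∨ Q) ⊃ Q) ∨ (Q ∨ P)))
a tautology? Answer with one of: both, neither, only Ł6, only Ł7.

both

In Ł6: every assignment gives 1 — tautology.
In Ł7: every assignment gives 1 — tautology.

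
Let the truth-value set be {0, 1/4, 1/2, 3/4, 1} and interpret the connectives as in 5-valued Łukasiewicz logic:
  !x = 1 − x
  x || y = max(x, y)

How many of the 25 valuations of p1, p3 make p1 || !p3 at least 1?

value 1: 9 assignments (counts)
value 3/4: 7 assignments
value 1/2: 5 assignments
value 1/4: 3 assignments
value 0: 1 assignment
So 9 of the 25 assignments meet the threshold.

9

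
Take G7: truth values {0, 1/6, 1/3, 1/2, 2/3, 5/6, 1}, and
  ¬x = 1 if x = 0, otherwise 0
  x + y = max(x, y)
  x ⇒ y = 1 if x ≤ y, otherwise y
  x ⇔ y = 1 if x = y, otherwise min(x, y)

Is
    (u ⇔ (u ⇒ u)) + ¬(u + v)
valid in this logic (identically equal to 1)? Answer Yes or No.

Counterexample: take u = 0, v = 1/6.
u ⇒ u = 0 ⇒ 0 = 1
u ⇔ (u ⇒ u) = 0 ⇔ 1 = 0
u + v = 0 + 1/6 = 1/6
¬(u + v) = ¬1/6 = 0
(u ⇔ (u ⇒ u)) + ¬(u + v) = 0 + 0 = 0
This gives 0 ≠ 1.

No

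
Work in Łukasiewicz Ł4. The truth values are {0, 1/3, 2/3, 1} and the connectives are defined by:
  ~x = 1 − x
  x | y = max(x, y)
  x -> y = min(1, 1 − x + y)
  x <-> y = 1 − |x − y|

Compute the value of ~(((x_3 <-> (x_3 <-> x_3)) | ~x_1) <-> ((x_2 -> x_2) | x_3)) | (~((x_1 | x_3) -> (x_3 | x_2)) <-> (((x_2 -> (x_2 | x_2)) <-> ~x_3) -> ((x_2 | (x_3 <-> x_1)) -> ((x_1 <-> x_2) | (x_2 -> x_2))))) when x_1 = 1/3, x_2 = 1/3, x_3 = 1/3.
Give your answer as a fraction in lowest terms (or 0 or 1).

x_3 <-> x_3 = 1/3 <-> 1/3 = 1
x_3 <-> (x_3 <-> x_3) = 1/3 <-> 1 = 1/3
~x_1 = ~1/3 = 2/3
(x_3 <-> (x_3 <-> x_3)) | ~x_1 = 1/3 | 2/3 = 2/3
x_2 -> x_2 = 1/3 -> 1/3 = 1
(x_2 -> x_2) | x_3 = 1 | 1/3 = 1
((x_3 <-> (x_3 <-> x_3)) | ~x_1) <-> ((x_2 -> x_2) | x_3) = 2/3 <-> 1 = 2/3
~(((x_3 <-> (x_3 <-> x_3)) | ~x_1) <-> ((x_2 -> x_2) | x_3)) = ~2/3 = 1/3
x_1 | x_3 = 1/3 | 1/3 = 1/3
x_3 | x_2 = 1/3 | 1/3 = 1/3
(x_1 | x_3) -> (x_3 | x_2) = 1/3 -> 1/3 = 1
~((x_1 | x_3) -> (x_3 | x_2)) = ~1 = 0
x_2 | x_2 = 1/3 | 1/3 = 1/3
x_2 -> (x_2 | x_2) = 1/3 -> 1/3 = 1
~x_3 = ~1/3 = 2/3
(x_2 -> (x_2 | x_2)) <-> ~x_3 = 1 <-> 2/3 = 2/3
x_3 <-> x_1 = 1/3 <-> 1/3 = 1
x_2 | (x_3 <-> x_1) = 1/3 | 1 = 1
x_1 <-> x_2 = 1/3 <-> 1/3 = 1
x_2 -> x_2 = 1/3 -> 1/3 = 1
(x_1 <-> x_2) | (x_2 -> x_2) = 1 | 1 = 1
(x_2 | (x_3 <-> x_1)) -> ((x_1 <-> x_2) | (x_2 -> x_2)) = 1 -> 1 = 1
((x_2 -> (x_2 | x_2)) <-> ~x_3) -> ((x_2 | (x_3 <-> x_1)) -> ((x_1 <-> x_2) | (x_2 -> x_2))) = 2/3 -> 1 = 1
~((x_1 | x_3) -> (x_3 | x_2)) <-> (((x_2 -> (x_2 | x_2)) <-> ~x_3) -> ((x_2 | (x_3 <-> x_1)) -> ((x_1 <-> x_2) | (x_2 -> x_2)))) = 0 <-> 1 = 0
~(((x_3 <-> (x_3 <-> x_3)) | ~x_1) <-> ((x_2 -> x_2) | x_3)) | (~((x_1 | x_3) -> (x_3 | x_2)) <-> (((x_2 -> (x_2 | x_2)) <-> ~x_3) -> ((x_2 | (x_3 <-> x_1)) -> ((x_1 <-> x_2) | (x_2 -> x_2))))) = 1/3 | 0 = 1/3

1/3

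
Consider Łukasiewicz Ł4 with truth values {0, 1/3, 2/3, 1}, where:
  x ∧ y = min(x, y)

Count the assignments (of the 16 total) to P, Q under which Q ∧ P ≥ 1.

P = 0, Q = 0 ↦ 0  <
P = 0, Q = 1/3 ↦ 0  <
P = 0, Q = 2/3 ↦ 0  <
P = 0, Q = 1 ↦ 0  <
P = 1/3, Q = 0 ↦ 0  <
P = 1/3, Q = 1/3 ↦ 1/3  <
P = 1/3, Q = 2/3 ↦ 1/3  <
P = 1/3, Q = 1 ↦ 1/3  <
P = 2/3, Q = 0 ↦ 0  <
P = 2/3, Q = 1/3 ↦ 1/3  <
P = 2/3, Q = 2/3 ↦ 2/3  <
P = 2/3, Q = 1 ↦ 2/3  <
P = 1, Q = 0 ↦ 0  <
P = 1, Q = 1/3 ↦ 1/3  <
P = 1, Q = 2/3 ↦ 2/3  <
P = 1, Q = 1 ↦ 1  ≥
So 1 of the 16 assignments meets the threshold.

1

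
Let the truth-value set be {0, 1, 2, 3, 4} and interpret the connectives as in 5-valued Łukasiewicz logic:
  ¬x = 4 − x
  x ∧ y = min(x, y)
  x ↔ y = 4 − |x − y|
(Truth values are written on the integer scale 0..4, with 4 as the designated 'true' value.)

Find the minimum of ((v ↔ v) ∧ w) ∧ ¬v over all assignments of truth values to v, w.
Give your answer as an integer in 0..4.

0

Take v = 0, w = 0:
v ↔ v = 0 ↔ 0 = 4
(v ↔ v) ∧ w = 4 ∧ 0 = 0
¬v = ¬0 = 4
((v ↔ v) ∧ w) ∧ ¬v = 0 ∧ 4 = 0
No assignment yields a value below 0, so this is the minimum.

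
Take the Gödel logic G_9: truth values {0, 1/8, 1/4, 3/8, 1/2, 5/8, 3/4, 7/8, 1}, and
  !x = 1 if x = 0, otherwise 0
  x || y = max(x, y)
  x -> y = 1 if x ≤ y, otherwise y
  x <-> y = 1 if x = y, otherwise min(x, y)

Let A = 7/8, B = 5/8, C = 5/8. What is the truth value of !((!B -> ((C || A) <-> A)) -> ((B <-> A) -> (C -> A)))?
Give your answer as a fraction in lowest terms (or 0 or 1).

!B = !5/8 = 0
C || A = 5/8 || 7/8 = 7/8
(C || A) <-> A = 7/8 <-> 7/8 = 1
!B -> ((C || A) <-> A) = 0 -> 1 = 1
B <-> A = 5/8 <-> 7/8 = 5/8
C -> A = 5/8 -> 7/8 = 1
(B <-> A) -> (C -> A) = 5/8 -> 1 = 1
(!B -> ((C || A) <-> A)) -> ((B <-> A) -> (C -> A)) = 1 -> 1 = 1
!((!B -> ((C || A) <-> A)) -> ((B <-> A) -> (C -> A))) = !1 = 0

0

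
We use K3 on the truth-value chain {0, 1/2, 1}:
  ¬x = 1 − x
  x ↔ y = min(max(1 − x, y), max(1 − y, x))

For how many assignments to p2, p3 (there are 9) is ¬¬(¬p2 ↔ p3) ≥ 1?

2

p2 = 0, p3 = 0 ↦ 0  <
p2 = 0, p3 = 1/2 ↦ 1/2  <
p2 = 0, p3 = 1 ↦ 1  ≥
p2 = 1/2, p3 = 0 ↦ 1/2  <
p2 = 1/2, p3 = 1/2 ↦ 1/2  <
p2 = 1/2, p3 = 1 ↦ 1/2  <
p2 = 1, p3 = 0 ↦ 1  ≥
p2 = 1, p3 = 1/2 ↦ 1/2  <
p2 = 1, p3 = 1 ↦ 0  <
So 2 of the 9 assignments meet the threshold.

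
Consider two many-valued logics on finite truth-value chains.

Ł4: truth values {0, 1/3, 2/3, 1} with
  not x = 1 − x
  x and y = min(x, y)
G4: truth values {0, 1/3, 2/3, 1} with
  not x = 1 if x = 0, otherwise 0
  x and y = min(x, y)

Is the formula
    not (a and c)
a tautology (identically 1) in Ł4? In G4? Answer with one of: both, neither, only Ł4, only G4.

In Ł4: at a = 1/3, c = 1/3 the value is 2/3 — not a tautology.
In G4: at a = 1/3, c = 1/3 the value is 0 — not a tautology.

neither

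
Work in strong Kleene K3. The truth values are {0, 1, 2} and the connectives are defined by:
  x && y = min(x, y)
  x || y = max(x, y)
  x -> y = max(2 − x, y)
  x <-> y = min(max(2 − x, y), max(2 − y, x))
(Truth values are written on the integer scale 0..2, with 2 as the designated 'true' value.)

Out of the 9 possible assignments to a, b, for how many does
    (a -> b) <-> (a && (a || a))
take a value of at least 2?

a = 0, b = 0 ↦ 0  <
a = 0, b = 1 ↦ 0  <
a = 0, b = 2 ↦ 0  <
a = 1, b = 0 ↦ 1  <
a = 1, b = 1 ↦ 1  <
a = 1, b = 2 ↦ 1  <
a = 2, b = 0 ↦ 0  <
a = 2, b = 1 ↦ 1  <
a = 2, b = 2 ↦ 2  ≥
So 1 of the 9 assignments meets the threshold.

1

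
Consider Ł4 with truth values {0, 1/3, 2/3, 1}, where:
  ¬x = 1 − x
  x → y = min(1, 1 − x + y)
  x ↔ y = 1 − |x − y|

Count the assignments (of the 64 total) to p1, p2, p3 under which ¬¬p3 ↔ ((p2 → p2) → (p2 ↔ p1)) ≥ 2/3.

42

value 1: 16 assignments (counts)
value 2/3: 26 assignments (counts)
value 1/3: 16 assignments
value 0: 6 assignments
So 42 of the 64 assignments meet the threshold.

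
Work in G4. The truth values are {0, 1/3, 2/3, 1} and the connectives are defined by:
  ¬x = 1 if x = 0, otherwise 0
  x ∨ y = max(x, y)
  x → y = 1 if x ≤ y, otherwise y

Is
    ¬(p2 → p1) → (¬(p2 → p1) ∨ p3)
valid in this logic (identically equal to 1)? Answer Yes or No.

Yes

At p1 = 1, p2 = 1/3, p3 = 0, for instance:
p2 → p1 = 1/3 → 1 = 1
¬(p2 → p1) = ¬1 = 0
¬(p2 → p1) ∨ p3 = 0 ∨ 0 = 0
¬(p2 → p1) → (¬(p2 → p1) ∨ p3) = 0 → 0 = 1
and checking the remaining 63 assignments likewise gives ≥ 1 in every case.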